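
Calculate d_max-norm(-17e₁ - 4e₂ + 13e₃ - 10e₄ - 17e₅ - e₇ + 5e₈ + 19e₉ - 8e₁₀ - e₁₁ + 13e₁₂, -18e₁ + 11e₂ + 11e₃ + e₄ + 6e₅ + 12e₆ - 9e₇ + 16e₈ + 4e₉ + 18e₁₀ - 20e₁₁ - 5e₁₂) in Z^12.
26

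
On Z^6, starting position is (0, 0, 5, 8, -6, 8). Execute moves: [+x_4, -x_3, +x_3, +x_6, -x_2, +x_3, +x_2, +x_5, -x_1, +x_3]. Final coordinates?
(-1, 0, 7, 9, -5, 9)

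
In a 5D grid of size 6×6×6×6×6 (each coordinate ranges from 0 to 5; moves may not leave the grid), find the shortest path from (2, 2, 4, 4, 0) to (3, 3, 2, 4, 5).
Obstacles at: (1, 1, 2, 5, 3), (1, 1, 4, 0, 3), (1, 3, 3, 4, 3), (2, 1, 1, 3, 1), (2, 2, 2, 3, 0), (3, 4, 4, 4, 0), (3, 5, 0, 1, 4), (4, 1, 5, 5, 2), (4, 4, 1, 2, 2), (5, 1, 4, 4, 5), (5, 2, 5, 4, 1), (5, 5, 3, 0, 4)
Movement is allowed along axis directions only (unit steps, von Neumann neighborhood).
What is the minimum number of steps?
9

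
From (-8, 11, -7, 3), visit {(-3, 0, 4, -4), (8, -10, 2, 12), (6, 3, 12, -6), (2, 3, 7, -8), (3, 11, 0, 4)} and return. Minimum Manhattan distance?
158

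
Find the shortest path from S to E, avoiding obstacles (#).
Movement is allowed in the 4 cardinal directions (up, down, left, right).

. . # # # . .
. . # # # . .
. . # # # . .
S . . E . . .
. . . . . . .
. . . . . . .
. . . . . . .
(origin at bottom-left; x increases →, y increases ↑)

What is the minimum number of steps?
3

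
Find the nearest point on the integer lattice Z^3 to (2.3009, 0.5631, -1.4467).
(2, 1, -1)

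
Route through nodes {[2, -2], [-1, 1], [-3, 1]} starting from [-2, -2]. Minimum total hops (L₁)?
12
(one optimal route: (-2, -2) → (2, -2) → (-1, 1) → (-3, 1))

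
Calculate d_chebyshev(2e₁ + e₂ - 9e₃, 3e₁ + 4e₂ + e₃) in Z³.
10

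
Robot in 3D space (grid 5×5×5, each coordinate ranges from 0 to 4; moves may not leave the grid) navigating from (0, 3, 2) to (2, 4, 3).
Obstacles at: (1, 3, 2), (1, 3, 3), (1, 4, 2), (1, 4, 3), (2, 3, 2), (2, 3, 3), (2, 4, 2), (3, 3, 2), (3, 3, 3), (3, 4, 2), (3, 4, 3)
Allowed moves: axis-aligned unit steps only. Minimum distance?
6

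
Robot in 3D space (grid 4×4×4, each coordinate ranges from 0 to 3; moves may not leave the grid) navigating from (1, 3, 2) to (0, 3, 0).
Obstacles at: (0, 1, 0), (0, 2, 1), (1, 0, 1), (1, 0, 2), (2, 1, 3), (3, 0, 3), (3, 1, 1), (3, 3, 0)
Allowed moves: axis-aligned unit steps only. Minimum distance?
3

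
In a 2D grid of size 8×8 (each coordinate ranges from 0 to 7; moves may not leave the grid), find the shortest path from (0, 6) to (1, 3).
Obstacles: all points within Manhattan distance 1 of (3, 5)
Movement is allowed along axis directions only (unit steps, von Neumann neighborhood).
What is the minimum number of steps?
4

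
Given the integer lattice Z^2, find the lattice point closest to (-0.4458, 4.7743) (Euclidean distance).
(0, 5)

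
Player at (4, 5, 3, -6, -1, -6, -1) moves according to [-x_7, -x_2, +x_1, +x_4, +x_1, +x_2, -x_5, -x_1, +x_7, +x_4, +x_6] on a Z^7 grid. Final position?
(5, 5, 3, -4, -2, -5, -1)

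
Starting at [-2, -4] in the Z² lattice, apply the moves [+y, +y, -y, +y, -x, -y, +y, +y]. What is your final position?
(-3, -1)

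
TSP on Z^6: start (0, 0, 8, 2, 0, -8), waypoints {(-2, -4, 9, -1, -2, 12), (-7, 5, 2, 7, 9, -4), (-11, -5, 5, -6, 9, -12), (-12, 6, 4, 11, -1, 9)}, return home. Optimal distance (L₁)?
186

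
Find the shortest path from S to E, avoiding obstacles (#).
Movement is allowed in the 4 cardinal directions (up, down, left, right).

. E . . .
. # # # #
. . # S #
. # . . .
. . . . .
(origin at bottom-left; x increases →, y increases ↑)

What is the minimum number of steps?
10
(one shortest path: (3, 2) → (3, 1) → (2, 1) → (2, 0) → (1, 0) → (0, 0) → (0, 1) → (0, 2) → (0, 3) → (0, 4) → (1, 4))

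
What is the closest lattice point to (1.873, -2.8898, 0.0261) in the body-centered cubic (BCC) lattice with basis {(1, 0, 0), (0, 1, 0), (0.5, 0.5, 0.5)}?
(2, -3, 0)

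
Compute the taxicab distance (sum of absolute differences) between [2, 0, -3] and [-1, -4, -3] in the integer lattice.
7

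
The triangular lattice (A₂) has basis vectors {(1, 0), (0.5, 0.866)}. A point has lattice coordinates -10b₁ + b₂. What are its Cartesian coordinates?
(-9.5, 0.866)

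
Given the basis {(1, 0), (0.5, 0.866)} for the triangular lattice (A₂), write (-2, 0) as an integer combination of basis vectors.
-2b₁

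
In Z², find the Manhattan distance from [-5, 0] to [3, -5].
13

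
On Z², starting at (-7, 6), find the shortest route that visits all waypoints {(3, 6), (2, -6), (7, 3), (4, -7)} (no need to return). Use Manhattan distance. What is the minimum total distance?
33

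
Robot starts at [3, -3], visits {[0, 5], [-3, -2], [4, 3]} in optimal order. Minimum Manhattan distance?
23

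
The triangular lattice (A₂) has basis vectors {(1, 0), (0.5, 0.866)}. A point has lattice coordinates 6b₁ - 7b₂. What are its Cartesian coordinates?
(2.5, -6.062)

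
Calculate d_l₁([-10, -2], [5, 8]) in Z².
25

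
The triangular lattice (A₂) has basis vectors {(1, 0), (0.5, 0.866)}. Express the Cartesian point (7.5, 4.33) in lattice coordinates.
5b₁ + 5b₂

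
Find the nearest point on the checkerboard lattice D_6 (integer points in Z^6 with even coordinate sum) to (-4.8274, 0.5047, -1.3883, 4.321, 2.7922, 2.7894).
(-5, 0, -1, 4, 3, 3)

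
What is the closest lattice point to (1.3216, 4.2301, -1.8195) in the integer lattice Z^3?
(1, 4, -2)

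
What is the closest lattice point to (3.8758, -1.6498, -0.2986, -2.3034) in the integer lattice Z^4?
(4, -2, 0, -2)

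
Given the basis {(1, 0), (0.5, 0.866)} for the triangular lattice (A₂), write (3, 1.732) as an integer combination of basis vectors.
2b₁ + 2b₂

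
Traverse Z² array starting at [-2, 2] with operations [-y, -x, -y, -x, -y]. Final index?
(-4, -1)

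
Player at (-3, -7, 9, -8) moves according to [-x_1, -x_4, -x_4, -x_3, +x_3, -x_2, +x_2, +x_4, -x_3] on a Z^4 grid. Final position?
(-4, -7, 8, -9)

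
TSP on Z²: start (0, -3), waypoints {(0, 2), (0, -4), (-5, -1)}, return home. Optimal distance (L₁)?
22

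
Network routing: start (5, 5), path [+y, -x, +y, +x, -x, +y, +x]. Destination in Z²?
(5, 8)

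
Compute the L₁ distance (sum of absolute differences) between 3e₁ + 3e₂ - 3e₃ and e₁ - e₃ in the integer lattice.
7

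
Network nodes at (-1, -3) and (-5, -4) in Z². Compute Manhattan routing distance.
5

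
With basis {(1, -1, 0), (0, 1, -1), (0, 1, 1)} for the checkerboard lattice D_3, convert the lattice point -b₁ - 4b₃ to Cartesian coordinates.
(-1, -3, -4)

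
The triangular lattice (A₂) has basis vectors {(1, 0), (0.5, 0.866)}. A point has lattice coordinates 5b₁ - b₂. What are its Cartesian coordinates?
(4.5, -0.866)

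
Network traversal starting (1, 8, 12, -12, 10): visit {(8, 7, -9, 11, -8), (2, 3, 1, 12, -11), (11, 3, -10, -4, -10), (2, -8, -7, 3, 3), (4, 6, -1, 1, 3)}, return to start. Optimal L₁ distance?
216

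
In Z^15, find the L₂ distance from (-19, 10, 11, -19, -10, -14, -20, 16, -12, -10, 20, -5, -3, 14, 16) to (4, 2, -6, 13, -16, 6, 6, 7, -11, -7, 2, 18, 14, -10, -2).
71.7705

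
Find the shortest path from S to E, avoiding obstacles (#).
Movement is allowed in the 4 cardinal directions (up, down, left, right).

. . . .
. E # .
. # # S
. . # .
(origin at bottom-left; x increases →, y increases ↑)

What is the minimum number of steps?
5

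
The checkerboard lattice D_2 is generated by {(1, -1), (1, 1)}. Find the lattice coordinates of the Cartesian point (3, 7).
-2b₁ + 5b₂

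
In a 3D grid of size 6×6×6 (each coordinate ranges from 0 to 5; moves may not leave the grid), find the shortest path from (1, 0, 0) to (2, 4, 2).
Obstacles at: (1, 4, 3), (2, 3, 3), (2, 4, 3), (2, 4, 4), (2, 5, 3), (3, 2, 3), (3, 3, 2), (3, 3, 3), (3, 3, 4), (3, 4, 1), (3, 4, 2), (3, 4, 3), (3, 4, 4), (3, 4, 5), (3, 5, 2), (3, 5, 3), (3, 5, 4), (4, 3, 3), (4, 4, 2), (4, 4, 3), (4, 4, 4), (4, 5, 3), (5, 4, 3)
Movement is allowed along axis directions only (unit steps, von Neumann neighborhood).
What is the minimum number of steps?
7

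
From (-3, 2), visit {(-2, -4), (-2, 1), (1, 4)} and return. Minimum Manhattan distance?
24
(one optimal route: (-3, 2) → (-2, -4) → (-2, 1) → (1, 4) → (-3, 2))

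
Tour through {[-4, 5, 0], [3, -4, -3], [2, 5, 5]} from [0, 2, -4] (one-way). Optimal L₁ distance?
39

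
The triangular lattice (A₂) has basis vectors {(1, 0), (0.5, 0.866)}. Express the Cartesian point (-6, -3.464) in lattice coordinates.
-4b₁ - 4b₂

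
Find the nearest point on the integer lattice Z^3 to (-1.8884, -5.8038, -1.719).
(-2, -6, -2)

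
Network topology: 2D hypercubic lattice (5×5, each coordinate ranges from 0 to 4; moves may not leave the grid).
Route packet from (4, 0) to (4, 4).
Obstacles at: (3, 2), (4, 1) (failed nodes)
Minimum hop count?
8
(one shortest path: (4, 0) → (3, 0) → (2, 0) → (2, 1) → (2, 2) → (2, 3) → (3, 3) → (4, 3) → (4, 4))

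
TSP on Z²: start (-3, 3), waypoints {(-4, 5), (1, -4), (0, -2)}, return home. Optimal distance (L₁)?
28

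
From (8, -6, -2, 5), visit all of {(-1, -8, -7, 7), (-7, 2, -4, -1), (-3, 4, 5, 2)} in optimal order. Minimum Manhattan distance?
63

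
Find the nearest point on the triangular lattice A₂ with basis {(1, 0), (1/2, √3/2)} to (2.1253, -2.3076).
(2.5, -2.598)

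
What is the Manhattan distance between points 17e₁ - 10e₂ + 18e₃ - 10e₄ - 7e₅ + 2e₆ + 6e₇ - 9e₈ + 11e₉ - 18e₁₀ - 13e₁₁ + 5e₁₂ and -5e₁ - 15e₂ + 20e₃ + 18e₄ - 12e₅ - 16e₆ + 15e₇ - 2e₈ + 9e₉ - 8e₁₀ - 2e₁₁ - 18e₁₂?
142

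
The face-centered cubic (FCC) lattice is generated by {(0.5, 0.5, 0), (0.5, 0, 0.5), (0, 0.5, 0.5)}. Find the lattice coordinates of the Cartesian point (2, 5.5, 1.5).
6b₁ - 2b₂ + 5b₃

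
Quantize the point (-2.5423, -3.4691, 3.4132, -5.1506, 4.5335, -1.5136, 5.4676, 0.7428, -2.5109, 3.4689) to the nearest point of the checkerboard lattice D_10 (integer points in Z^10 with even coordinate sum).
(-3, -3, 3, -5, 5, -2, 5, 1, -2, 3)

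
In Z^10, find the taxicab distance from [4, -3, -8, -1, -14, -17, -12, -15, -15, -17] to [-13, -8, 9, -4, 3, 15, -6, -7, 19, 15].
171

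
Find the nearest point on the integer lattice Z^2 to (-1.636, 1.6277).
(-2, 2)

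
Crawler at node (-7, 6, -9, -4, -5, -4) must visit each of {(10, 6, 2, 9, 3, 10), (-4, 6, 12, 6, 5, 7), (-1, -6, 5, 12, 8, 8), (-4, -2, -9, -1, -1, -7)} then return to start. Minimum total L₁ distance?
202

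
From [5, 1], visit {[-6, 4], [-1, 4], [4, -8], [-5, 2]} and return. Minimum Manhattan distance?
46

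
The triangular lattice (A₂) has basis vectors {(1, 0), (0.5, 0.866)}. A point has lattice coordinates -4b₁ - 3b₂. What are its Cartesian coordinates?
(-5.5, -2.598)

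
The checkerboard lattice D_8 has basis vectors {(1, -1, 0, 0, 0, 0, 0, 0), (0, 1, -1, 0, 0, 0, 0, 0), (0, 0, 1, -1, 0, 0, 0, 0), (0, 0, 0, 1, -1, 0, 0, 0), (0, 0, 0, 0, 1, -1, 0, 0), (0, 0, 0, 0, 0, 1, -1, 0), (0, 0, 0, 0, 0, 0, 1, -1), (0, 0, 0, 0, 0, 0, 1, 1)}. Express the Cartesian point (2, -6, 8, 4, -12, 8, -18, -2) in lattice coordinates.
2b₁ - 4b₂ + 4b₃ + 8b₄ - 4b₅ + 4b₆ - 6b₇ - 8b₈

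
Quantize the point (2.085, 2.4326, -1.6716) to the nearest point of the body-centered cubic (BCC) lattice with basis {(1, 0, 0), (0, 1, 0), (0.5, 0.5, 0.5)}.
(2.5, 2.5, -1.5)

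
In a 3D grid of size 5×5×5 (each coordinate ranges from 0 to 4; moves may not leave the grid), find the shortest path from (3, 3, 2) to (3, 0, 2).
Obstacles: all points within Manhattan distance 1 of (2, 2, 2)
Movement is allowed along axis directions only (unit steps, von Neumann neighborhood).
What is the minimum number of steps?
5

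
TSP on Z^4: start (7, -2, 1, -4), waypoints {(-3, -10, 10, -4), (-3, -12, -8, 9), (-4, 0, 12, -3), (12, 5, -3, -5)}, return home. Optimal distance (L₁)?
140
(one optimal route: (7, -2, 1, -4) → (-4, 0, 12, -3) → (-3, -10, 10, -4) → (-3, -12, -8, 9) → (12, 5, -3, -5) → (7, -2, 1, -4))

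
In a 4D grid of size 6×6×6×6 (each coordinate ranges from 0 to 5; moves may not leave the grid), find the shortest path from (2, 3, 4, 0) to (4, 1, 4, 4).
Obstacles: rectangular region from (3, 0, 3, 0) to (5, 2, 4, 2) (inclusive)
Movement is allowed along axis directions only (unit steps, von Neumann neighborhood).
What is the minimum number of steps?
8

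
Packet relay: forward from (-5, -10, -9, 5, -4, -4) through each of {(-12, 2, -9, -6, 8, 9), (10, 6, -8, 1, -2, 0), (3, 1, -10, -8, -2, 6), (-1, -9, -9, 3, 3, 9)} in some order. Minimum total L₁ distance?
124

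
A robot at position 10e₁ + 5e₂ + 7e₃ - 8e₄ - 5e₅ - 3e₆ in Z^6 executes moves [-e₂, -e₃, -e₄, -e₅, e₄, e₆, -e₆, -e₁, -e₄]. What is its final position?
(9, 4, 6, -9, -6, -3)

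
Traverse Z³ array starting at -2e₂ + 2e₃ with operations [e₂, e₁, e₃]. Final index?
(1, -1, 3)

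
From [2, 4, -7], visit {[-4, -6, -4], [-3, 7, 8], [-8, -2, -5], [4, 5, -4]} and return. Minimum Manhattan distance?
80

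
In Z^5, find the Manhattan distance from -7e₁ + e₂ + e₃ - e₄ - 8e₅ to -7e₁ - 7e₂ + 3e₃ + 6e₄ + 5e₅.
30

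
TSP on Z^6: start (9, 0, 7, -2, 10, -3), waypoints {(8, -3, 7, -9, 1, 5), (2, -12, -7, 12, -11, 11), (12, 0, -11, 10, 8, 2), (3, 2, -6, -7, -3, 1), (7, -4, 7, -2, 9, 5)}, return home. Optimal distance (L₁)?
214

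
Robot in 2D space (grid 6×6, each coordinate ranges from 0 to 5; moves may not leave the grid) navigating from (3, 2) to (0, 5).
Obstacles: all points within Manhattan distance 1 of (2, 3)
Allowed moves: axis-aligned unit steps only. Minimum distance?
8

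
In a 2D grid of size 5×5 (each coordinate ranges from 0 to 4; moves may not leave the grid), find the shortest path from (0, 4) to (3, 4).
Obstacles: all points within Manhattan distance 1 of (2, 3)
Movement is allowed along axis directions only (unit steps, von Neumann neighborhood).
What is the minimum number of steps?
11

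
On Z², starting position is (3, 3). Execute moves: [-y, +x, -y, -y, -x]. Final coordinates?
(3, 0)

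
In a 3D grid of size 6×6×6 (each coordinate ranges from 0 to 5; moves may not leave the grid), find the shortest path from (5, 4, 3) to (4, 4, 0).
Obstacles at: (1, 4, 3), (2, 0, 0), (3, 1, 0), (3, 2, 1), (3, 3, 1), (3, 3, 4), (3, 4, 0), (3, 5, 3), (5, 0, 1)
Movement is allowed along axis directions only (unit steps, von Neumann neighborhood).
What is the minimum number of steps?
4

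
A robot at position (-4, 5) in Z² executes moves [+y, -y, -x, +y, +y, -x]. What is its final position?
(-6, 7)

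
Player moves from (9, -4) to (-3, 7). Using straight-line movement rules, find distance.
16.2788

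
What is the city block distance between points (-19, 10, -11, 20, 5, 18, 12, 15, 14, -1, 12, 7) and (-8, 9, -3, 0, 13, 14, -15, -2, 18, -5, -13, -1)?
137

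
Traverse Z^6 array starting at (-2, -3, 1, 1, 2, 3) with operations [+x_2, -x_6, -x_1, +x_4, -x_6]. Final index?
(-3, -2, 1, 2, 2, 1)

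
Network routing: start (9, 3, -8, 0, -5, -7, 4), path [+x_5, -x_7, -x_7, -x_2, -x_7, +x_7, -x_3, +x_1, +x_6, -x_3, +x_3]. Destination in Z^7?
(10, 2, -9, 0, -4, -6, 2)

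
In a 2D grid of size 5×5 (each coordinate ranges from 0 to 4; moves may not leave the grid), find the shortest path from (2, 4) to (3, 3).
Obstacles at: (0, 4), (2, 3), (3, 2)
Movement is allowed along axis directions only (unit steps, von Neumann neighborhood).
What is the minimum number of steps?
2
(one shortest path: (2, 4) → (3, 4) → (3, 3))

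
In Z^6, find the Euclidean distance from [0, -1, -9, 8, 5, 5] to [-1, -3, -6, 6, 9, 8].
6.55744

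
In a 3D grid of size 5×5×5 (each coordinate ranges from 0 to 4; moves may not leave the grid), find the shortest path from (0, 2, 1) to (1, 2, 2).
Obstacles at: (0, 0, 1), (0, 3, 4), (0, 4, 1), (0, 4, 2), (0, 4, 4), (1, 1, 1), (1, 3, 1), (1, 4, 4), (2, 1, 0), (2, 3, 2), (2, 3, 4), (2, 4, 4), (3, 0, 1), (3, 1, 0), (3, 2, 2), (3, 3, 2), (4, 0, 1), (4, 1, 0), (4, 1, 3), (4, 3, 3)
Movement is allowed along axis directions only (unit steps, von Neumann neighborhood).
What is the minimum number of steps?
2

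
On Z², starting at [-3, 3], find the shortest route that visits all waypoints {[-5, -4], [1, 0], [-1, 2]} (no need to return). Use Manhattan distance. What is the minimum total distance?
17
(one optimal route: (-3, 3) → (-1, 2) → (1, 0) → (-5, -4))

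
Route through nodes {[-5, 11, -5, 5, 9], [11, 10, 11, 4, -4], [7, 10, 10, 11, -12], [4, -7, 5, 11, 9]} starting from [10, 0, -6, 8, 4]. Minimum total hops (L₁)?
142
(one optimal route: (10, 0, -6, 8, 4) → (4, -7, 5, 11, 9) → (-5, 11, -5, 5, 9) → (11, 10, 11, 4, -4) → (7, 10, 10, 11, -12))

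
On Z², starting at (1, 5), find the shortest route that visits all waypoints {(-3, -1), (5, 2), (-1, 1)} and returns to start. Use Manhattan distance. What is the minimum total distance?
28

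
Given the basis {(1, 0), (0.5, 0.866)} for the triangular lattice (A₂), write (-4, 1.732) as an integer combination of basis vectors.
-5b₁ + 2b₂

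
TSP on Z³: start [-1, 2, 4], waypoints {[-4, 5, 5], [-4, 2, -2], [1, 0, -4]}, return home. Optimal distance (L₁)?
38
(one optimal route: (-1, 2, 4) → (-4, 5, 5) → (-4, 2, -2) → (1, 0, -4) → (-1, 2, 4))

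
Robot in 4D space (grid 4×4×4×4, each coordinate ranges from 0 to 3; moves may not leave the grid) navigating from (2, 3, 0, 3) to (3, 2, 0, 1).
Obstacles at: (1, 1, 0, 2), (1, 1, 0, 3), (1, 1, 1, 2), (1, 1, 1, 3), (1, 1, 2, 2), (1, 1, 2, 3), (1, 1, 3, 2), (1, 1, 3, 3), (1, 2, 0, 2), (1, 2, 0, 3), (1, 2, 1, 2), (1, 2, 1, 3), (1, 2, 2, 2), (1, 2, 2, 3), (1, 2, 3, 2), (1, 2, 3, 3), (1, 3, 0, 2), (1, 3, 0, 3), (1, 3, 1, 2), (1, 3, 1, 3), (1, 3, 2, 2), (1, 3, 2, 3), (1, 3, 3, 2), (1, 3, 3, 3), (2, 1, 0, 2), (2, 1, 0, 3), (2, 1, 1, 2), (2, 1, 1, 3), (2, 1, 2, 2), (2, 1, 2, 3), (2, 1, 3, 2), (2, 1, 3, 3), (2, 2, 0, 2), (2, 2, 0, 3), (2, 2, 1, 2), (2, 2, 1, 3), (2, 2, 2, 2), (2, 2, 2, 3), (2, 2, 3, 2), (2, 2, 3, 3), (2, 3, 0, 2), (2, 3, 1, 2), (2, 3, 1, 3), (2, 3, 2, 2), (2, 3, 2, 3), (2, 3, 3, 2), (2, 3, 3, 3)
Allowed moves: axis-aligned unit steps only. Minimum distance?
4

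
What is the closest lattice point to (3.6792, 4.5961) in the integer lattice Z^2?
(4, 5)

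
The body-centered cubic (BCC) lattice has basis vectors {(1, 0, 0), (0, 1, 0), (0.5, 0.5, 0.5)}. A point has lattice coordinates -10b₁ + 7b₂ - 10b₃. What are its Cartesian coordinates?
(-15, 2, -5)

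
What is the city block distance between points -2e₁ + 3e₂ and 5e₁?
10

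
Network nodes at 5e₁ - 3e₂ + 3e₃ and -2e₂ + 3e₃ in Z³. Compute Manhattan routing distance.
6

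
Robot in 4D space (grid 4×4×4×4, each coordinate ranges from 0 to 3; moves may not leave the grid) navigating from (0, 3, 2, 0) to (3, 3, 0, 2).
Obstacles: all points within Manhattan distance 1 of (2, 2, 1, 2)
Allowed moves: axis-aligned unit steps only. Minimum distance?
7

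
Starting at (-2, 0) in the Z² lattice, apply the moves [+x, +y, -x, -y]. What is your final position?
(-2, 0)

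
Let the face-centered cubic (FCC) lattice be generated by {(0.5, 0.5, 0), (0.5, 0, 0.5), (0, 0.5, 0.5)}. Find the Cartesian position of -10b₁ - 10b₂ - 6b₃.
(-10, -8, -8)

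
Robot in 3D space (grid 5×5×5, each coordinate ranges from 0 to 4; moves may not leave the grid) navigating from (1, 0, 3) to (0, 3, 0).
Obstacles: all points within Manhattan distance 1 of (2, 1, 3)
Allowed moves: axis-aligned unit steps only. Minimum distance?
7
(one shortest path: (1, 0, 3) → (0, 0, 3) → (0, 1, 3) → (0, 2, 3) → (0, 3, 3) → (0, 3, 2) → (0, 3, 1) → (0, 3, 0))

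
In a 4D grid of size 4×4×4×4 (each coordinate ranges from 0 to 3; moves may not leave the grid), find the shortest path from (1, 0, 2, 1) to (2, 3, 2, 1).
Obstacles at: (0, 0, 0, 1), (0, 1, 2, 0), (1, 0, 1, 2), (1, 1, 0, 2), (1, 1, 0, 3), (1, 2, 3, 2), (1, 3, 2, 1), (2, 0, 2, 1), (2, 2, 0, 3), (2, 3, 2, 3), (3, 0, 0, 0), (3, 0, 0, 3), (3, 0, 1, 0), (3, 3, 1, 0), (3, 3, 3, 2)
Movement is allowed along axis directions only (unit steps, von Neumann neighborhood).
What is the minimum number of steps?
4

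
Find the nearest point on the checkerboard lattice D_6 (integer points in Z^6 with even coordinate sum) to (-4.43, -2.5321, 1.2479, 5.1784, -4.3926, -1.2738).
(-4, -3, 1, 5, -4, -1)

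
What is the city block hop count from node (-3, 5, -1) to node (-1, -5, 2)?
15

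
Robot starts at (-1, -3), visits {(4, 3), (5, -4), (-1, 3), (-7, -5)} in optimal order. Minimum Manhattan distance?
32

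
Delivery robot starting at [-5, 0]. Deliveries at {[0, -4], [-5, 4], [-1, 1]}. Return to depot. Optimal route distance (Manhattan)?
26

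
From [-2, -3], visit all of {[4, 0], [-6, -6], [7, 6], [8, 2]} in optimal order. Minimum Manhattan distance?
34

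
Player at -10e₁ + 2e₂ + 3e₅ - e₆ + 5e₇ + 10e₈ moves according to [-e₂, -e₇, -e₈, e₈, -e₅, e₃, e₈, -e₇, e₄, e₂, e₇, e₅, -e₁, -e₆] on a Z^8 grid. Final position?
(-11, 2, 1, 1, 3, -2, 4, 11)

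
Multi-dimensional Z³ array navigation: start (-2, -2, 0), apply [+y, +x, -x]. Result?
(-2, -1, 0)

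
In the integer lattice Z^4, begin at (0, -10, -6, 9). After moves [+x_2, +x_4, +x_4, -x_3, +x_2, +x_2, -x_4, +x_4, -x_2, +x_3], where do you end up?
(0, -8, -6, 11)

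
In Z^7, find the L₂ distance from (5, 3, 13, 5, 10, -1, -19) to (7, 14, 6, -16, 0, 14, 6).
39.5601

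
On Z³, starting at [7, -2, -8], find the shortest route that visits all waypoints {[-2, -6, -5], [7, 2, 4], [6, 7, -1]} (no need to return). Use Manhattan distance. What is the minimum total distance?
52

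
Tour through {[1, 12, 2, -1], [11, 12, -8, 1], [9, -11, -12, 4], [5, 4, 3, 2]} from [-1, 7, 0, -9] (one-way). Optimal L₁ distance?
91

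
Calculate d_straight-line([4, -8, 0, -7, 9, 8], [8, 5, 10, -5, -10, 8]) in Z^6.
25.4951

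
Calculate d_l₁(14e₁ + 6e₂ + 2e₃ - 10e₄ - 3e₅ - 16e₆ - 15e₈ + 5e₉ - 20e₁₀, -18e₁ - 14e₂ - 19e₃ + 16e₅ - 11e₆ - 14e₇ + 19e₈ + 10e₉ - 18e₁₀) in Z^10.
162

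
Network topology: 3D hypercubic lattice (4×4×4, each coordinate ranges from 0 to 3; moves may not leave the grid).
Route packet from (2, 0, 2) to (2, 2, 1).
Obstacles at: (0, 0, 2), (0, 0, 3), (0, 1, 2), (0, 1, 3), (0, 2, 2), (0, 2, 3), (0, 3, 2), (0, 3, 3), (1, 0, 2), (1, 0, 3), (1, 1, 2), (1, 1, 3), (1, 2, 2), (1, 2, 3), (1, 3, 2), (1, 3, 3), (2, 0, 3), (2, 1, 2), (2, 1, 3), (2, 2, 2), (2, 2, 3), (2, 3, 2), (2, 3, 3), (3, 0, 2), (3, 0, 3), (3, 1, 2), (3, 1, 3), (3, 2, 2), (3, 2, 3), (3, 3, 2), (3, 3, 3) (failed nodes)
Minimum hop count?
3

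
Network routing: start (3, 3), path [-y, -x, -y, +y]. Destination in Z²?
(2, 2)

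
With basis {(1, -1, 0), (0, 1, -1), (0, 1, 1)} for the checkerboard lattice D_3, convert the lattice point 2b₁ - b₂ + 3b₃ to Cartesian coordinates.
(2, 0, 4)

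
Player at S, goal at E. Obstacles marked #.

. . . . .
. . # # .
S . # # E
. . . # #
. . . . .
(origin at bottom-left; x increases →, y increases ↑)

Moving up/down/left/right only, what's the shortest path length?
8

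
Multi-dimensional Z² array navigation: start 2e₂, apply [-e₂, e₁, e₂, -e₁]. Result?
(0, 2)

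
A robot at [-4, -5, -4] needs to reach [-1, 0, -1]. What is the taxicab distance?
11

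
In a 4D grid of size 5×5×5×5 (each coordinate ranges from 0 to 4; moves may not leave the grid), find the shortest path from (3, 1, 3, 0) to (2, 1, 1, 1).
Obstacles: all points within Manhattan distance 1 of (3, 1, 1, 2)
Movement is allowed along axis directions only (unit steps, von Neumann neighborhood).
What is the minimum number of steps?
4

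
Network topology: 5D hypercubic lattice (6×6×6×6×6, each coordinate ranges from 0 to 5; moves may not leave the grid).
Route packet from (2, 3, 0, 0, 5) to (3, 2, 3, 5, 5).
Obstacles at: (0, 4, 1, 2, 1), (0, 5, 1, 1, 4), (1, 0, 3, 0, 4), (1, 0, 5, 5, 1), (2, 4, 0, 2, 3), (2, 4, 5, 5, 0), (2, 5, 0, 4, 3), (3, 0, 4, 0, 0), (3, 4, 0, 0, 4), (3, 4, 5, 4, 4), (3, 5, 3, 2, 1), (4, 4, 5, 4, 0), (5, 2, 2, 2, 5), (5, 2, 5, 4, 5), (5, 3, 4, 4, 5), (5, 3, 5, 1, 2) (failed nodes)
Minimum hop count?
10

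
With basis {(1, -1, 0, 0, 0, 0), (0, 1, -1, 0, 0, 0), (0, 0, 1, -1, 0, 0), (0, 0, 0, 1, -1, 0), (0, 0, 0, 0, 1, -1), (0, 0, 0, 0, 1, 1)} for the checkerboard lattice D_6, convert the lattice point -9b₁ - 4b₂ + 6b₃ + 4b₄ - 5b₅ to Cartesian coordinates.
(-9, 5, 10, -2, -9, 5)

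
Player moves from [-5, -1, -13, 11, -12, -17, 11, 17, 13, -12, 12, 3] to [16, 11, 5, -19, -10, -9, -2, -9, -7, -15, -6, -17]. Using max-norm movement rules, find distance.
30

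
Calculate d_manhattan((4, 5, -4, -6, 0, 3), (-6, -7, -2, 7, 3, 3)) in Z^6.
40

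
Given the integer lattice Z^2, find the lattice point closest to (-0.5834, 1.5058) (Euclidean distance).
(-1, 2)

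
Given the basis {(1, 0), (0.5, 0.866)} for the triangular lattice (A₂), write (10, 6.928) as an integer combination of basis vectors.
6b₁ + 8b₂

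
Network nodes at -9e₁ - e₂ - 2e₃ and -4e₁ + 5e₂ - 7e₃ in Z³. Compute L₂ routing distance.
9.27362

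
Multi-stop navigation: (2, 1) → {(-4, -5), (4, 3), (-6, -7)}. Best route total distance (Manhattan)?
24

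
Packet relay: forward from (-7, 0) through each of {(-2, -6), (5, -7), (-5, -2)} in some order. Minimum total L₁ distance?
19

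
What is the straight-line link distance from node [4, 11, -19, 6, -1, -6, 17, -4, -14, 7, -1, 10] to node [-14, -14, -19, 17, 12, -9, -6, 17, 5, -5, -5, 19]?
53.1037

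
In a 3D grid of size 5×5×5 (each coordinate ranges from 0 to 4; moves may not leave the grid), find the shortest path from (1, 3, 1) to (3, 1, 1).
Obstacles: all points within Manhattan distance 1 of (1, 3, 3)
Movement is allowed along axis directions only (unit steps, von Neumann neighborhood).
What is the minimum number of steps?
4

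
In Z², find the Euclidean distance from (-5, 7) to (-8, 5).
3.60555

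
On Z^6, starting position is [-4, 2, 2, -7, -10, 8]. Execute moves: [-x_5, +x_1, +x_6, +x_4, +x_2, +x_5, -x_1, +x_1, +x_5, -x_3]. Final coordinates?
(-3, 3, 1, -6, -9, 9)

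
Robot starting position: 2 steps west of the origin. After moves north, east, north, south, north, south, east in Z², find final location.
(0, 1)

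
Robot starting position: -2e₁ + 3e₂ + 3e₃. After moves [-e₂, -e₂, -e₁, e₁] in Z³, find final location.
(-2, 1, 3)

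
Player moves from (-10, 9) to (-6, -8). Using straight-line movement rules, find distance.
17.4642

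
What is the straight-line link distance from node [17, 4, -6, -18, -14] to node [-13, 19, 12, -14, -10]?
38.4838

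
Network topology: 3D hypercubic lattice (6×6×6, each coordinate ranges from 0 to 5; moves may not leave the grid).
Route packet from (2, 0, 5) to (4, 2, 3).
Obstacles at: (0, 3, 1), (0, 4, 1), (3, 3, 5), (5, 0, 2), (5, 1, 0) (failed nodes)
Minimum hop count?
6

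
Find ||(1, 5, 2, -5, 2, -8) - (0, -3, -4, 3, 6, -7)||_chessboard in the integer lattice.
8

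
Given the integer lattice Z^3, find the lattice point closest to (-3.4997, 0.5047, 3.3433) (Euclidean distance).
(-3, 1, 3)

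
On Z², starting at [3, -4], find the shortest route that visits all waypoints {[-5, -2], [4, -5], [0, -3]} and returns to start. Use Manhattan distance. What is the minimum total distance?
24
(one optimal route: (3, -4) → (-5, -2) → (0, -3) → (4, -5) → (3, -4))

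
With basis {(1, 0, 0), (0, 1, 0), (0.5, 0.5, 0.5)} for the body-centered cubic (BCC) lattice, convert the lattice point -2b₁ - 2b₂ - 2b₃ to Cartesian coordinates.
(-3, -3, -1)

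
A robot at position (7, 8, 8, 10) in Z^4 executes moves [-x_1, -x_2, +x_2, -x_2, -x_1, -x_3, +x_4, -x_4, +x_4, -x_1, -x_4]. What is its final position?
(4, 7, 7, 10)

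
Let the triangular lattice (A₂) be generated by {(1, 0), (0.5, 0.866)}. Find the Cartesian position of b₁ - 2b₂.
(0, -1.732)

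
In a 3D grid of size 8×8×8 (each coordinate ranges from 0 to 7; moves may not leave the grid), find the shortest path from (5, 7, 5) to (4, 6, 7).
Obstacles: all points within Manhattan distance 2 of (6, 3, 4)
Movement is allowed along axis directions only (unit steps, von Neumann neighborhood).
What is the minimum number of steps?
4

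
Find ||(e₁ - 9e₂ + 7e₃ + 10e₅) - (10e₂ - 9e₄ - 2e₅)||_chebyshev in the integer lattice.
19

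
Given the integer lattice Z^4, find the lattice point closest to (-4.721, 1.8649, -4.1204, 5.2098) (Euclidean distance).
(-5, 2, -4, 5)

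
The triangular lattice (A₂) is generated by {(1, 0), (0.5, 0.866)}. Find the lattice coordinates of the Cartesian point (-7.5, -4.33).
-5b₁ - 5b₂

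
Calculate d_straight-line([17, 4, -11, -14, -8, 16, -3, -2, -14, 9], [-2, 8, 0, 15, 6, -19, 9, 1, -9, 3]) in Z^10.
54.5344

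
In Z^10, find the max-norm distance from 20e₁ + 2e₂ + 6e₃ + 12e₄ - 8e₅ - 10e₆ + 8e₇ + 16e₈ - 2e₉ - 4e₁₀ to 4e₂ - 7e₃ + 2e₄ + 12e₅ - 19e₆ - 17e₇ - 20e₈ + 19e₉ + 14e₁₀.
36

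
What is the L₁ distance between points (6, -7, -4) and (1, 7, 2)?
25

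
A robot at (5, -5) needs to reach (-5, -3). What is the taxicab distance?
12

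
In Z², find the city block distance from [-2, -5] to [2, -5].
4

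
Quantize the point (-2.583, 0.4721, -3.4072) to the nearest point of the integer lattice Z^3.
(-3, 0, -3)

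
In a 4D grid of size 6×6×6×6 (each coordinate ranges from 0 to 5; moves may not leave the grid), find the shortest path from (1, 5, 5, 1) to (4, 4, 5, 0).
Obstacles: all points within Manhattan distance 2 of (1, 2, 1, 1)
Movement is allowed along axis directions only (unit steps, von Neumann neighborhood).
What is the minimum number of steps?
5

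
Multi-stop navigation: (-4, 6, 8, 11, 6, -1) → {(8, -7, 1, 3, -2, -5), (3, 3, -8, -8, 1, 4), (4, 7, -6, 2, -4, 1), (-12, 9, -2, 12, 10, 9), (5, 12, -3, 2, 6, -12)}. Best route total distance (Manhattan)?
193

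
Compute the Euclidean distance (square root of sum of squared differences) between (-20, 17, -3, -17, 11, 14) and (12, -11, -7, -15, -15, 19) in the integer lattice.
50.2892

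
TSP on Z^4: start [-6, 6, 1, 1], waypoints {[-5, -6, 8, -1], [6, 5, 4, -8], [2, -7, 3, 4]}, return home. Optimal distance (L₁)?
94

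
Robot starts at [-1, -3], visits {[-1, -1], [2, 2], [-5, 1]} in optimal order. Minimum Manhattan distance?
16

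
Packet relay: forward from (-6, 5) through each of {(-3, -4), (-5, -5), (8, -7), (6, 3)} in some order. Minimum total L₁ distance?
40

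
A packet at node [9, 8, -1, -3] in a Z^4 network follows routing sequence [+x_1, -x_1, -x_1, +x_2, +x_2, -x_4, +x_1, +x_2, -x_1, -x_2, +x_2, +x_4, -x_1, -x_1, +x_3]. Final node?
(6, 11, 0, -3)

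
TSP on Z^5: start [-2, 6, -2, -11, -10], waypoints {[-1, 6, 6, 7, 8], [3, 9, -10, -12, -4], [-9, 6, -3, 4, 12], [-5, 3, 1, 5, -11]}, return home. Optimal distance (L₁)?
160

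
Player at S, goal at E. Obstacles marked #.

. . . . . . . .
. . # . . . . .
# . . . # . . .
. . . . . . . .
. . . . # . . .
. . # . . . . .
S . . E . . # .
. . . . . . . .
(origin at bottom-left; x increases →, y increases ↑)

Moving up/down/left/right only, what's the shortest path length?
3
(one shortest path: (0, 1) → (1, 1) → (2, 1) → (3, 1))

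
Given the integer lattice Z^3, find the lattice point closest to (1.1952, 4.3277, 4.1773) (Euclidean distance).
(1, 4, 4)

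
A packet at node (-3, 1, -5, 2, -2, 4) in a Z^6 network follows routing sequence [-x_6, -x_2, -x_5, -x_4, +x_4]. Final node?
(-3, 0, -5, 2, -3, 3)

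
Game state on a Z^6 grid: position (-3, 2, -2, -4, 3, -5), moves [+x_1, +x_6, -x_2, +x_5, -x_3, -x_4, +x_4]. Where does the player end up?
(-2, 1, -3, -4, 4, -4)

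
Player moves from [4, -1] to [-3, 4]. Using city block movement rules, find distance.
12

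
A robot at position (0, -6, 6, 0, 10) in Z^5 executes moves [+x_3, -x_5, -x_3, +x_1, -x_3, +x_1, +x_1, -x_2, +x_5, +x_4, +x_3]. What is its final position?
(3, -7, 6, 1, 10)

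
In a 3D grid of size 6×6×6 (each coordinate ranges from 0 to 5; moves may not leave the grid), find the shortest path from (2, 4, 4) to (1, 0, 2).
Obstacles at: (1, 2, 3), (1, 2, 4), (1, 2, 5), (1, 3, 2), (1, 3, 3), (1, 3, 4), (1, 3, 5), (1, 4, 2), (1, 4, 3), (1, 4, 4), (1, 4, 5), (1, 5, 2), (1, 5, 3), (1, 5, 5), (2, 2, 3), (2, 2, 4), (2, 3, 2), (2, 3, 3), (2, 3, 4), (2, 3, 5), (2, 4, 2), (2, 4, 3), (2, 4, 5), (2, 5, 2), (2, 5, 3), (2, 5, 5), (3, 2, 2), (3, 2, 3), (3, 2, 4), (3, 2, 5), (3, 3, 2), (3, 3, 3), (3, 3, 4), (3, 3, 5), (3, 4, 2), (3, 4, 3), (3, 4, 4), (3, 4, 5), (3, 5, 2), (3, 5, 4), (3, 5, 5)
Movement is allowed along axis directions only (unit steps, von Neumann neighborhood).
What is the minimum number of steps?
11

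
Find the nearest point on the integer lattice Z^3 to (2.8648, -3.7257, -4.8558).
(3, -4, -5)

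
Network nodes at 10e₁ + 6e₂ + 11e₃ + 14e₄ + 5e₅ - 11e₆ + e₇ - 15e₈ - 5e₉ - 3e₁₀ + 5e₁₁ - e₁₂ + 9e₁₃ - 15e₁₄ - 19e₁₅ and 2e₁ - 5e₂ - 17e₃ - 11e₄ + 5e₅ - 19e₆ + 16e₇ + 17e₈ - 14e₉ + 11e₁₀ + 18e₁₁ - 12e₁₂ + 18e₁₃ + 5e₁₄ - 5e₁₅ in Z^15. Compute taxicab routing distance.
217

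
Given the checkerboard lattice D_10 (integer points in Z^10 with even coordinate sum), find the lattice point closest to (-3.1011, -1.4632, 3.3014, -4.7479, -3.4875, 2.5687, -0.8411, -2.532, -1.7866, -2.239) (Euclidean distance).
(-3, -1, 3, -5, -3, 3, -1, -3, -2, -2)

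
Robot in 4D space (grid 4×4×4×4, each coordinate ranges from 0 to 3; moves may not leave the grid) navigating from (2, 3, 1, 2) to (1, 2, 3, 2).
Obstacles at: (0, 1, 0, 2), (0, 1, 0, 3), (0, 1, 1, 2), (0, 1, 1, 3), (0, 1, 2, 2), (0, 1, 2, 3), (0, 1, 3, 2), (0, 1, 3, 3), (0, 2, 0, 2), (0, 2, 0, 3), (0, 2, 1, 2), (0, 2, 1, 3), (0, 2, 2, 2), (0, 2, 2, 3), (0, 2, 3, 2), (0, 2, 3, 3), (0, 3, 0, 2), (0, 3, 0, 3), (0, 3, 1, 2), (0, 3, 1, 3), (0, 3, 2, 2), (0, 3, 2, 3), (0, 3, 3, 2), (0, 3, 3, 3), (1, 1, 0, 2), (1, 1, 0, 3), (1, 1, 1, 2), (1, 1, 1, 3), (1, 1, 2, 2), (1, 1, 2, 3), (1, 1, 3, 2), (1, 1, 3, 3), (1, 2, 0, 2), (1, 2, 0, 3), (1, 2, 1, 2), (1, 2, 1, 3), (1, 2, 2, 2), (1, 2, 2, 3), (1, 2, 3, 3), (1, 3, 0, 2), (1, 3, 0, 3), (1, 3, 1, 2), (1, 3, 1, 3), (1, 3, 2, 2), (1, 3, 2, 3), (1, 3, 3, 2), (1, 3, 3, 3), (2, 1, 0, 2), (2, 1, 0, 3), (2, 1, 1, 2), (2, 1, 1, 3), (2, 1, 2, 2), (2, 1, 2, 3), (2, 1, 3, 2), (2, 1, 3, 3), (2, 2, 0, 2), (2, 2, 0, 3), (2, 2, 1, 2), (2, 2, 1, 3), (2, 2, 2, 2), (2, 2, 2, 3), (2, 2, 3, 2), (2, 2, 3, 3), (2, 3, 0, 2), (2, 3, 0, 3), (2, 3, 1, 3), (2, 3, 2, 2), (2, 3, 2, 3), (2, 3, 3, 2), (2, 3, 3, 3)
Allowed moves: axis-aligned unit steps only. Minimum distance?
6
(one shortest path: (2, 3, 1, 2) → (2, 3, 1, 1) → (1, 3, 1, 1) → (1, 2, 1, 1) → (1, 2, 2, 1) → (1, 2, 3, 1) → (1, 2, 3, 2))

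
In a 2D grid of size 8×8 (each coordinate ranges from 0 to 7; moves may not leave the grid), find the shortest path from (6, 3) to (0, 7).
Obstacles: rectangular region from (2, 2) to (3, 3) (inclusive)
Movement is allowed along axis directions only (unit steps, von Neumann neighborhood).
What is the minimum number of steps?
10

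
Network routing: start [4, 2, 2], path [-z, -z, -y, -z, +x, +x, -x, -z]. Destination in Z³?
(5, 1, -2)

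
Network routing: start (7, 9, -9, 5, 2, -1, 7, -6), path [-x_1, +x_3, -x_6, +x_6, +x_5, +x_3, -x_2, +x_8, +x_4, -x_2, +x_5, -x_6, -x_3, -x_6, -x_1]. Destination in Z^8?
(5, 7, -8, 6, 4, -3, 7, -5)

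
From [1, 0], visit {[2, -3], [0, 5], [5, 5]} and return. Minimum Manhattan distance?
26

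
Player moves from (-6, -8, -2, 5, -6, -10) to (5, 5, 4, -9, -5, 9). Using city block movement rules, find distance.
64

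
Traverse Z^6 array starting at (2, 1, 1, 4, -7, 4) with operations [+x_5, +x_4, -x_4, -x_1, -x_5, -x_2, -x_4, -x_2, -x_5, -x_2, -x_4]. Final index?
(1, -2, 1, 2, -8, 4)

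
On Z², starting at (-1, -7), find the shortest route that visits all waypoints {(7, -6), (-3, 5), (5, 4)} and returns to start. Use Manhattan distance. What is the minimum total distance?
44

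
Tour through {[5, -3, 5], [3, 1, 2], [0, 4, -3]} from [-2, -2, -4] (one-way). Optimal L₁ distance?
29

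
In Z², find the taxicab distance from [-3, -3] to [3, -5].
8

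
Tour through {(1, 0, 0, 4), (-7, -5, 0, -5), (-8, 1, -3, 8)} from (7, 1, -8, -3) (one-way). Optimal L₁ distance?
62
(one optimal route: (7, 1, -8, -3) → (1, 0, 0, 4) → (-8, 1, -3, 8) → (-7, -5, 0, -5))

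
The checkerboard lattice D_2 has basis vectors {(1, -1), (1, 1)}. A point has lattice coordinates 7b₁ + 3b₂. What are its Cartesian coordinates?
(10, -4)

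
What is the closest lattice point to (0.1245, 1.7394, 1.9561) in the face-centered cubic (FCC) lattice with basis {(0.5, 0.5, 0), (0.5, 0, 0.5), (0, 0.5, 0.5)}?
(0, 2, 2)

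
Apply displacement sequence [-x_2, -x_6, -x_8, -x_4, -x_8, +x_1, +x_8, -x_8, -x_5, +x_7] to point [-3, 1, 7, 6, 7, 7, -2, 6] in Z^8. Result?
(-2, 0, 7, 5, 6, 6, -1, 4)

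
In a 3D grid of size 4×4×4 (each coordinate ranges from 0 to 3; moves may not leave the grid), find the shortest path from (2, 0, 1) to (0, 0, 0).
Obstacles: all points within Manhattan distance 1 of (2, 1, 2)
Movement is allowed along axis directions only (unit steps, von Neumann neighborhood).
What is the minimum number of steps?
3
(one shortest path: (2, 0, 1) → (1, 0, 1) → (0, 0, 1) → (0, 0, 0))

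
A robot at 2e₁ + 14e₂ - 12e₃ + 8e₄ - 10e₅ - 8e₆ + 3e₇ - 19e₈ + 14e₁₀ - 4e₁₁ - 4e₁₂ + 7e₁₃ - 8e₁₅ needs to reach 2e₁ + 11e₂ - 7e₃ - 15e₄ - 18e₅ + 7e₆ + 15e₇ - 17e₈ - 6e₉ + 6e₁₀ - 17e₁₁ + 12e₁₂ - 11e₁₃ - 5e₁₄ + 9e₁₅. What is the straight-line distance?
46.5081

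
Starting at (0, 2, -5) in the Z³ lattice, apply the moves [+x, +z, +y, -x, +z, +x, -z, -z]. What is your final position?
(1, 3, -5)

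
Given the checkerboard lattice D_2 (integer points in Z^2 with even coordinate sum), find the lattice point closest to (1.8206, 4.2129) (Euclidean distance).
(2, 4)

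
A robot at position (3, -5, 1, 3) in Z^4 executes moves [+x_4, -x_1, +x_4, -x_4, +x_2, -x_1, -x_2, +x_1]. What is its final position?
(2, -5, 1, 4)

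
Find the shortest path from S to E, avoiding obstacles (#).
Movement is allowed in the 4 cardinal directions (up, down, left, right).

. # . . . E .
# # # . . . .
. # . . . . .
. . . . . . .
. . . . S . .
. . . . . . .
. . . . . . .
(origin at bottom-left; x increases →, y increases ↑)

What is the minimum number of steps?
5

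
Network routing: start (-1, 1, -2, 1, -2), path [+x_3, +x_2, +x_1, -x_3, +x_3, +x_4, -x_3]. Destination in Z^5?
(0, 2, -2, 2, -2)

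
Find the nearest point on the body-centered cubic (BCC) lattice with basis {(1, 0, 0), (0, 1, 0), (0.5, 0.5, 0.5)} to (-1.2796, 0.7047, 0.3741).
(-1.5, 0.5, 0.5)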